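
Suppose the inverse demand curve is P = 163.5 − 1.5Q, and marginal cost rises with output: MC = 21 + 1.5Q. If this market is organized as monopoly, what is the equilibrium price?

The monopolist equates marginal revenue to marginal cost: 163.5 − 3Q = 21 + 1.5Q, so Q = 95/3. From demand, P = 116.

P = 116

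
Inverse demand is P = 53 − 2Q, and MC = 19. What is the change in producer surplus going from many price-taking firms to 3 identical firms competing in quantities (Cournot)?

PS rises by 108.375

Competitive firms price at marginal cost: P = 19, giving Q = 17.
PS = (19 − 19)·17 = 0.
Cournot with 3 identical firms: the symmetric best-response condition is 53 − 8q = 19. Each firm produces q = 4.25, total output Q = 12.75, price P = 27.5.
PS = (27.5 − 19)·12.75 = 108.375.
Change in producer surplus: 108.375 − 0 = 108.375.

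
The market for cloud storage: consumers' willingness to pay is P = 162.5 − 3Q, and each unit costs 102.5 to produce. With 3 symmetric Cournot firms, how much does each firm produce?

q_i = 5

Cournot with 3 identical firms: the symmetric best-response condition is 162.5 − 12q = 102.5. Each firm produces q = 5, total output Q = 15, price P = 117.5.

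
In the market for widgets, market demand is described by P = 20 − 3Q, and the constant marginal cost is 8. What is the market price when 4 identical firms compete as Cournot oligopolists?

In a 4-firm Cournot equilibrium, symmetry and the first-order condition give q = (20 − 8)/(15) = 0.8. So Q = 3.2 and P = 10.4.

P = 10.4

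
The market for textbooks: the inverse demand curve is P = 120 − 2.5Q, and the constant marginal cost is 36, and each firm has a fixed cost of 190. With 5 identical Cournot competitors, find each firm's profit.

With 5 symmetric Cournot firms, each firm's FOC gives 120 − 15q = 36, so q = 5.6, Q = 5·5.6 = 28, and P = 50.
Each firm's profit = (50 − 36)·5.6 − 190 = −111.6.

π_i = −111.6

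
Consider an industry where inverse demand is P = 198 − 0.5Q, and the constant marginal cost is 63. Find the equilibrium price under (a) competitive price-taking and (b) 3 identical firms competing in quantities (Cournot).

Competition: P = 63; Cournot: P = 96.75

Under competition P = MC = 63, so Q = (198 − 63)/0.5 = 270.
In a 3-firm Cournot equilibrium, symmetry and the first-order condition give q = (198 − 63)/(2) = 67.5. So Q = 202.5 and P = 96.75.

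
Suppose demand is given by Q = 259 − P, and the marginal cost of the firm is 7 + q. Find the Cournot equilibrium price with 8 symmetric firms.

Inverting demand: P = 259 − Q.
In a 8-firm Cournot equilibrium, symmetry and the first-order condition give q = (259 − 7)/(10) = 25.2. So Q = 201.6 and P = 57.4.

P = 57.4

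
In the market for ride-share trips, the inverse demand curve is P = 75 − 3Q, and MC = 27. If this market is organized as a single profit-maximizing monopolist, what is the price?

Monopoly sets MR = MC: 75 − 6Q = 27 ⇒ Q = 8, P = 75 − 3·8 = 51.

P = 51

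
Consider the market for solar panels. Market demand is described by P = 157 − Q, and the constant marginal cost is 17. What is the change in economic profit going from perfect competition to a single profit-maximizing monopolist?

π rises by 4900

Competitive firms price at marginal cost: P = 17, giving Q = 140.
Profit = (17 − 17)·140 = 0.
The monopolist equates marginal revenue to marginal cost: 157 − 2Q = 17, so Q = 70. From demand, P = 87.
Profit = (87 − 17)·70 = 4900.
Change in economic profit: 4900 − 0 = 4900.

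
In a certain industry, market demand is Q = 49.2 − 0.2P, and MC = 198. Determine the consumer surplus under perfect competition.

Inverting demand: P = 246 − 5Q.
Competitive firms price at marginal cost: P = 198, giving Q = 9.6.
CS = ½·(246 − 198)·9.6 = 230.4.

CS = 230.4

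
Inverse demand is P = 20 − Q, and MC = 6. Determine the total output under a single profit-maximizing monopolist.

Q = 7

Monopoly sets MR = MC: 20 − 2Q = 6 ⇒ Q = 7, P = 20 − 7 = 13.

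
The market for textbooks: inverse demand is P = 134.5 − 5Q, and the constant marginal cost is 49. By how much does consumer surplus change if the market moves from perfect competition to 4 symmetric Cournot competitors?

Consumer surplus falls by 263.169

Competitive firms price at marginal cost: P = 49, giving Q = 17.1.
CS = ½·(134.5 − 49)·17.1 = 731.025.
With 4 symmetric Cournot firms, each firm's FOC gives 134.5 − 25q = 49, so q = 3.42, Q = 4·3.42 = 13.68, and P = 66.1.
CS = ½·(134.5 − 66.1)·13.68 = 467.856.
Change in consumer surplus: 467.856 − 731.025 = −263.169.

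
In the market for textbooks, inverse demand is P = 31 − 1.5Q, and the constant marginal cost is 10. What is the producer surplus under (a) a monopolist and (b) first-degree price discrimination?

Monopoly sets MR = MC: 31 − 3Q = 10 ⇒ Q = 7, P = 31 − 1.5·7 = 20.5.
PS = (20.5 − 10)·7 = 73.5.
A perfectly discriminating monopolist sells every unit with P(Q) ≥ MC(Q), so output equals the competitive quantity Q = 14. Each buyer pays their reservation price, so CS = 0 and the firm captures all surplus.
PS = ½·(31 − 10)·14 = 147.

Monopoly: PS = 73.5; Perfect PD: PS = 147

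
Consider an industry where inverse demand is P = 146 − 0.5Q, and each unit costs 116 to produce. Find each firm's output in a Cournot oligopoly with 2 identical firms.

q_i = 20

Cournot with 2 identical firms: the symmetric best-response condition is 146 − 1.5q = 116. Each firm produces q = 20, total output Q = 40, price P = 126.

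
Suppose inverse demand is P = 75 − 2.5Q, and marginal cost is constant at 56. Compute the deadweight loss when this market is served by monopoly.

Under competition P = MC = 56, so Q = (75 − 56)/2.5 = 7.6.
A monopolist chooses Q where MR = MC. MR = 75 − 5Q; setting this equal to 56 gives Q = 3.8 and P = 65.5.
DWL is the triangle between Q = 3.8 and Q = 7.6: ½·(7.6 − 3.8)·(65.5 − 56) = 18.05.

DWL = 18.05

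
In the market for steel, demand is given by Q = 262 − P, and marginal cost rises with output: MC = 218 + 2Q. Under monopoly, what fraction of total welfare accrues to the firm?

PS/TS = 0.8

Inverting demand: P = 262 − Q.
A monopolist chooses Q where MR = MC. MR = 262 − 2Q; setting this equal to 218 + 2Q gives Q = 11 and P = 251.
CS = ½·(262 − 251)·11 = 60.5.
PS = P·Q − VC(Q) = 251·11 − (218·11 + ½·2·11²) = 242.
Share captured = PS/TS = 242/302.5 = 0.8.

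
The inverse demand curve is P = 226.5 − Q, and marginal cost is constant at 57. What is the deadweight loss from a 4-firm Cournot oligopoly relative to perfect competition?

DWL = 574.605

Under competition P = MC = 57, so Q = (226.5 − 57)/1 = 169.5.
With 4 symmetric Cournot firms, each firm's FOC gives 226.5 − 5q = 57, so q = 33.9, Q = 4·33.9 = 135.6, and P = 90.9.
DWL is the triangle between Q = 135.6 and Q = 169.5: ½·(169.5 − 135.6)·(90.9 − 57) = 574.605.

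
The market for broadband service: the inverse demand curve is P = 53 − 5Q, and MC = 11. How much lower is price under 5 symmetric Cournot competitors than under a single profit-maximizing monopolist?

Monopoly sets MR = MC: 53 − 10Q = 11 ⇒ Q = 4.2, P = 53 − 5·4.2 = 32.
With 5 symmetric Cournot firms, each firm's FOC gives 53 − 30q = 11, so q = 1.4, Q = 5·1.4 = 7, and P = 18.
Change in price: 18 − 32 = −14.

P falls by 14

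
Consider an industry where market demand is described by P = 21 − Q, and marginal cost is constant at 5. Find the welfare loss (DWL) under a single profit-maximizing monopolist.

DWL = 32

Competitive firms price at marginal cost: P = 5, giving Q = 16.
Monopoly sets MR = MC: 21 − 2Q = 5 ⇒ Q = 8, P = 21 − 8 = 13.
DWL is the triangle between Q = 8 and Q = 16: ½·(16 − 8)·(13 − 5) = 32.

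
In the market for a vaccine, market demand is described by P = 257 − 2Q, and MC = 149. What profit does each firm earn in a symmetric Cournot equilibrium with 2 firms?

With 2 symmetric Cournot firms, each firm's FOC gives 257 − 6q = 149, so q = 18, Q = 2·18 = 36, and P = 185.
Each firm's profit = (185 − 149)·18 = 648.

π_i = 648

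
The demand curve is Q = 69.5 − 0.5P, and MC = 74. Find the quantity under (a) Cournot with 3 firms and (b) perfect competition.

Cournot: Q = 24.375; Competition: Q = 32.5

Inverting demand: P = 139 − 2Q.
In a 3-firm Cournot equilibrium, symmetry and the first-order condition give q = (139 − 74)/(8) = 8.125. So Q = 24.375 and P = 90.25.
Competitive firms price at marginal cost: P = 74, giving Q = 32.5.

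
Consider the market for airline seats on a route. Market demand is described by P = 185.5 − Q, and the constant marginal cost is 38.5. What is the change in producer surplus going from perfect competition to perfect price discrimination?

Perfect competition: P = MC = 38.5, so 185.5 − Q = 38.5 and Q = 147.
PS = (38.5 − 38.5)·147 = 0.
A perfectly discriminating monopolist sells every unit with P(Q) ≥ MC(Q), so output equals the competitive quantity Q = 147. Each buyer pays their reservation price, so CS = 0 and the firm captures all surplus.
PS = ½·(185.5 − 38.5)·147 = 10804.5.
Change in producer surplus: 10804.5 − 0 = 10804.5.

Producer surplus rises by 10804.5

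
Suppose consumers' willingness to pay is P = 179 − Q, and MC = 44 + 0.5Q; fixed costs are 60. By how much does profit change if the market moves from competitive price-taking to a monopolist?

Under competition P = MC: 179 − Q = 44 + 0.5Q ⇒ Q = 90, P = 89.
Profit = 89·90 − (44·90 + ½·0.5·90²) − 60 = 1965.
Monopoly sets MR = MC: 179 − 2Q = 44 + 0.5Q ⇒ Q = 54, P = 179 − 54 = 125.
Profit = 125·54 − (44·54 + ½·0.5·54²) − 60 = 3585.
Change in profit: 3585 − 1965 = 1620.

π rises by 1620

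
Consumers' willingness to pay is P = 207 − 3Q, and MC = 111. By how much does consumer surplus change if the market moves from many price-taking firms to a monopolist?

CS falls by 1152

Under competition P = MC = 111, so Q = (207 − 111)/3 = 32.
CS = ½·(207 − 111)·32 = 1536.
Monopoly sets MR = MC: 207 − 6Q = 111 ⇒ Q = 16, P = 207 − 3·16 = 159.
CS = ½·(207 − 159)·16 = 384.
Change in consumer surplus: 384 − 1536 = −1152.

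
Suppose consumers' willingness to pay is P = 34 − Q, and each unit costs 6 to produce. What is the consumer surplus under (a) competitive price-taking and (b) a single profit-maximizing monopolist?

Competitive firms price at marginal cost: P = 6, giving Q = 28.
CS = ½·(34 − 6)·28 = 392.
The monopolist equates marginal revenue to marginal cost: 34 − 2Q = 6, so Q = 14. From demand, P = 20.
CS = ½·(34 − 20)·14 = 98.

Competition: CS = 392; Monopoly: CS = 98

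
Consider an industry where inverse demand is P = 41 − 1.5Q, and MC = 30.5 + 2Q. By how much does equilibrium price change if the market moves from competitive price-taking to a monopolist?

Equilibrium price rises by 1.35

Competitive equilibrium sets price equal to marginal cost: 41 − 1.5Q = 30.5 + 2Q, so Q = 3 and P = 36.5.
Monopoly sets MR = MC: 41 − 3Q = 30.5 + 2Q ⇒ Q = 2.1, P = 41 − 1.5·2.1 = 37.85.
Change in equilibrium price: 37.85 − 36.5 = 1.35.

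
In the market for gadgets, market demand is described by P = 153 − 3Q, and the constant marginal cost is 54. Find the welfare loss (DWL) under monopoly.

Perfect competition: P = MC = 54, so 153 − 3Q = 54 and Q = 33.
The monopolist equates marginal revenue to marginal cost: 153 − 6Q = 54, so Q = 16.5. From demand, P = 103.5.
DWL is the triangle between Q = 16.5 and Q = 33: ½·(33 − 16.5)·(103.5 − 54) = 408.375.

DWL = 408.375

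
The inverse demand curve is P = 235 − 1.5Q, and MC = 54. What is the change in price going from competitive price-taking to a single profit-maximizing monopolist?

Price rises by 90.5

Competitive firms price at marginal cost: P = 54, giving Q = 362/3.
The monopolist equates marginal revenue to marginal cost: 235 − 3Q = 54, so Q = 181/3. From demand, P = 144.5.
Change in price: 144.5 − 54 = 90.5.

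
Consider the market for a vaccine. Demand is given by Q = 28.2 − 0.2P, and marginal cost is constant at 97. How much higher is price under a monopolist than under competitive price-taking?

Inverting demand: P = 141 − 5Q.
Perfect competition: P = MC = 97, so 141 − 5Q = 97 and Q = 8.8.
A monopolist chooses Q where MR = MC. MR = 141 − 10Q; setting this equal to 97 gives Q = 4.4 and P = 119.
Change in price: 119 − 97 = 22.

Price rises by 22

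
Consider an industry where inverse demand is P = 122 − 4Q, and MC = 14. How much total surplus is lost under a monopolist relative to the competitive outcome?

DWL = 364.5

Perfect competition: P = MC = 14, so 122 − 4Q = 14 and Q = 27.
The monopolist equates marginal revenue to marginal cost: 122 − 8Q = 14, so Q = 13.5. From demand, P = 68.
DWL is the triangle between Q = 13.5 and Q = 27: ½·(27 − 13.5)·(68 − 14) = 364.5.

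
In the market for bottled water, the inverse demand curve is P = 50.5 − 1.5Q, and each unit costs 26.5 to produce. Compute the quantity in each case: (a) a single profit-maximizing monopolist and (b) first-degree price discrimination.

Monopoly: Q = 8; Perfect PD: Q = 16

The monopolist equates marginal revenue to marginal cost: 50.5 − 3Q = 26.5, so Q = 8. From demand, P = 38.5.
With perfect price discrimination, output is the efficient level Q = 16 (where demand meets MC), but every buyer pays their willingness to pay: CS = 0 and PS = total surplus.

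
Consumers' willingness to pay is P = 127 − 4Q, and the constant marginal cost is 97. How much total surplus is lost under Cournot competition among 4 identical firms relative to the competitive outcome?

DWL = 4.5

Perfect competition: P = MC = 97, so 127 − 4Q = 97 and Q = 7.5.
Cournot with 4 identical firms: the symmetric best-response condition is 127 − 20q = 97. Each firm produces q = 1.5, total output Q = 6, price P = 103.
DWL is the triangle between Q = 6 and Q = 7.5: ½·(7.5 − 6)·(103 − 97) = 4.5.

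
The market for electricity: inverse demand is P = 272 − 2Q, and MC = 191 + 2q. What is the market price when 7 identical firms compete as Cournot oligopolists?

Cournot with 7 identical firms: the symmetric best-response condition is 272 − 16q = 191 + 2q. Each firm produces q = 4.5, total output Q = 31.5, price P = 209.

P = 209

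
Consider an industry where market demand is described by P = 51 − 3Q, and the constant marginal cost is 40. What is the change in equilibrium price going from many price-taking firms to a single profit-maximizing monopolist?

Equilibrium price rises by 5.5

Under competition P = MC = 40, so Q = (51 − 40)/3 = 11/3.
The monopolist equates marginal revenue to marginal cost: 51 − 6Q = 40, so Q = 11/6. From demand, P = 45.5.
Change in equilibrium price: 45.5 − 40 = 5.5.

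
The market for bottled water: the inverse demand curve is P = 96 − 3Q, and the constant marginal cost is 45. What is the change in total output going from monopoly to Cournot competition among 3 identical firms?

The monopolist equates marginal revenue to marginal cost: 96 − 6Q = 45, so Q = 8.5. From demand, P = 70.5.
In a 3-firm Cournot equilibrium, symmetry and the first-order condition give q = (96 − 45)/(12) = 4.25. So Q = 12.75 and P = 57.75.
Change in total output: 12.75 − 8.5 = 4.25.

Q rises by 4.25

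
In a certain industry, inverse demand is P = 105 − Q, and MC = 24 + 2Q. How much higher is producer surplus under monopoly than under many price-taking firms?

Competitive equilibrium sets price equal to marginal cost: 105 − Q = 24 + 2Q, so Q = 27 and P = 78.
PS = P·Q − VC(Q) = 78·27 − (24·27 + ½·2·27²) = 729.
The monopolist equates marginal revenue to marginal cost: 105 − 2Q = 24 + 2Q, so Q = 20.25. From demand, P = 84.75.
PS = P·Q − VC(Q) = 84.75·20.25 − (24·20.25 + ½·2·20.25²) = 820.125.
Change in producer surplus: 820.125 − 729 = 91.125.

Producer surplus rises by 91.125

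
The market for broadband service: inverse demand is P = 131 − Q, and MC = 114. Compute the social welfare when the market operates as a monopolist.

TS = 108.375

Monopoly sets MR = MC: 131 − 2Q = 114 ⇒ Q = 8.5, P = 131 − 8.5 = 122.5.
CS = ½·(131 − 122.5)·8.5 = 36.125; PS = (122.5 − 114)·8.5 = 72.25; TS = 108.375.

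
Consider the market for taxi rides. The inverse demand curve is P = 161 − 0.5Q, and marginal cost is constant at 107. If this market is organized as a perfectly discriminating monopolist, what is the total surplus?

TS = 2916

With perfect price discrimination, output is the efficient level Q = 108 (where demand meets MC), but every buyer pays their willingness to pay: CS = 0 and PS = total surplus.
TS = 2916 (equal to competitive TS).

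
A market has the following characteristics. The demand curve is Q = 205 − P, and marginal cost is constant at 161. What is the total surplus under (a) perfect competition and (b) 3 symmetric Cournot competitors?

Inverting demand: P = 205 − Q.
Perfect competition: P = MC = 161, so 205 − Q = 161 and Q = 44.
CS = ½·(205 − 161)·44 = 968; PS = (161 − 161)·44 = 0; TS = 968.
Cournot with 3 identical firms: the symmetric best-response condition is 205 − 4q = 161. Each firm produces q = 11, total output Q = 33, price P = 172.
CS = ½·(205 − 172)·33 = 544.5; PS = (172 − 161)·33 = 363; TS = 907.5.

Competition: TS = 968; Cournot: TS = 907.5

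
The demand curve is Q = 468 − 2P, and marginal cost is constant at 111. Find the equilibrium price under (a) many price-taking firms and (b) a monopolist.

Inverting demand: P = 234 − 0.5Q.
Under competition P = MC = 111, so Q = (234 − 111)/0.5 = 246.
A monopolist chooses Q where MR = MC. MR = 234 − Q; setting this equal to 111 gives Q = 123 and P = 172.5.

Competition: P = 111; Monopoly: P = 172.5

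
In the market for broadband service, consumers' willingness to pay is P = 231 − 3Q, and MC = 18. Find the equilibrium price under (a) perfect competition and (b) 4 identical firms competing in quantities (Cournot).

Competitive firms price at marginal cost: P = 18, giving Q = 71.
Cournot with 4 identical firms: the symmetric best-response condition is 231 − 15q = 18. Each firm produces q = 14.2, total output Q = 56.8, price P = 60.6.

Competition: P = 18; Cournot: P = 60.6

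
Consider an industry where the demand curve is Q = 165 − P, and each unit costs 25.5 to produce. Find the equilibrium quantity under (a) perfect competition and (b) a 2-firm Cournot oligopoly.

Competition: Q = 139.5; Cournot: Q = 93

Inverting demand: P = 165 − Q.
Competitive firms price at marginal cost: P = 25.5, giving Q = 139.5.
In a 2-firm Cournot equilibrium, symmetry and the first-order condition give q = (165 − 25.5)/(3) = 46.5. So Q = 93 and P = 72.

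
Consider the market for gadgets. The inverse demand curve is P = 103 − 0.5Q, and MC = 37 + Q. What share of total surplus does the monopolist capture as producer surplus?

A monopolist chooses Q where MR = MC. MR = 103 − Q; setting this equal to 37 + Q gives Q = 33 and P = 86.5.
CS = ½·(103 − 86.5)·33 = 272.25.
PS = P·Q − VC(Q) = 86.5·33 − (37·33 + ½·1·33²) = 1089.
Share captured = PS/TS = 1089/1361.25 = 0.8.

PS/TS = 0.8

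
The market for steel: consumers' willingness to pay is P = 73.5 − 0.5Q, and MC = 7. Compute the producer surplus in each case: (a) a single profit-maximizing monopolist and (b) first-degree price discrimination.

Monopoly: PS = 2211.125; Perfect PD: PS = 4422.25

Monopoly sets MR = MC: 73.5 − Q = 7 ⇒ Q = 66.5, P = 73.5 − 0.5·66.5 = 40.25.
PS = (40.25 − 7)·66.5 = 2211.125.
A perfectly discriminating monopolist sells every unit with P(Q) ≥ MC(Q), so output equals the competitive quantity Q = 133. Each buyer pays their reservation price, so CS = 0 and the firm captures all surplus.
PS = ½·(73.5 − 7)·133 = 4422.25.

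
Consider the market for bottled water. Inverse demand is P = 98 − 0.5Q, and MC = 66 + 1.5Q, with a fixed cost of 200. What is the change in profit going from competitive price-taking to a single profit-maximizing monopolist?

π rises by 12.8

Competitive equilibrium sets price equal to marginal cost: 98 − 0.5Q = 66 + 1.5Q, so Q = 16 and P = 90.
Profit = 90·16 − (66·16 + ½·1.5·16²) − 200 = −8.
Monopoly sets MR = MC: 98 − Q = 66 + 1.5Q ⇒ Q = 12.8, P = 98 − 0.5·12.8 = 91.6.
Profit = 91.6·12.8 − (66·12.8 + ½·1.5·12.8²) − 200 = 4.8.
Change in profit: 4.8 − −8 = 12.8.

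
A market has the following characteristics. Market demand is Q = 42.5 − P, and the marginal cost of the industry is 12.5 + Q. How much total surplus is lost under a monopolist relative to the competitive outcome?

Inverting demand: P = 42.5 − Q.
Under competition P = MC: 42.5 − Q = 12.5 + Q ⇒ Q = 15, P = 27.5.
The monopolist equates marginal revenue to marginal cost: 42.5 − 2Q = 12.5 + Q, so Q = 10. From demand, P = 32.5.
CS = ½·(42.5 − 27.5)·15 = 112.5; PS = (27.5·15 − 12.5·15 − ½·1·15²) = 112.5; TS = 225.
CS = ½·(42.5 − 32.5)·10 = 50; PS = (32.5·10 − 12.5·10 − ½·1·10²) = 150; TS = 200.
DWL = 225 − 200 = 25.

DWL = 25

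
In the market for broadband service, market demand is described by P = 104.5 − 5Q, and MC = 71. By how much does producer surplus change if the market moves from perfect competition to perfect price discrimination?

Competitive firms price at marginal cost: P = 71, giving Q = 6.7.
PS = (71 − 71)·6.7 = 0.
A perfectly discriminating monopolist sells every unit with P(Q) ≥ MC(Q), so output equals the competitive quantity Q = 6.7. Each buyer pays their reservation price, so CS = 0 and the firm captures all surplus.
PS = ½·(104.5 − 71)·6.7 = 112.225.
Change in producer surplus: 112.225 − 0 = 112.225.

Producer surplus rises by 112.225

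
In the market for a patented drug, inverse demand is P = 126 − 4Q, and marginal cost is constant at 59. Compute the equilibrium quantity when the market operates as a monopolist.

The monopolist equates marginal revenue to marginal cost: 126 − 8Q = 59, so Q = 8.375. From demand, P = 92.5.

Q = 8.375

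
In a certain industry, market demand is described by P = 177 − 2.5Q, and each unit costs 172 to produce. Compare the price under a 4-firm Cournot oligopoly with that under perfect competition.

Cournot: P = 173; Competition: P = 172

In a 4-firm Cournot equilibrium, symmetry and the first-order condition give q = (177 − 172)/(12.5) = 0.4. So Q = 1.6 and P = 173.
Under competition P = MC = 172, so Q = (177 − 172)/2.5 = 2.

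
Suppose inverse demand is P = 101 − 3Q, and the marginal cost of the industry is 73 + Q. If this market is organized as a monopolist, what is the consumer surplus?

CS = 24

The monopolist equates marginal revenue to marginal cost: 101 − 6Q = 73 + Q, so Q = 4. From demand, P = 89.
CS = ½·(101 − 89)·4 = 24.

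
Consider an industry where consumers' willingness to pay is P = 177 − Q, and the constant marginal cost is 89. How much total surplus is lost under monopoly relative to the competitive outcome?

Perfect competition: P = MC = 89, so 177 − Q = 89 and Q = 88.
Monopoly sets MR = MC: 177 − 2Q = 89 ⇒ Q = 44, P = 177 − 44 = 133.
DWL is the triangle between Q = 44 and Q = 88: ½·(88 − 44)·(133 − 89) = 968.

DWL = 968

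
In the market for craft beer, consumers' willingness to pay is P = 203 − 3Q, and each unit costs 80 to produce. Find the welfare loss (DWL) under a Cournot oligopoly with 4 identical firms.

DWL = 100.86

Competitive firms price at marginal cost: P = 80, giving Q = 41.
In a 4-firm Cournot equilibrium, symmetry and the first-order condition give q = (203 − 80)/(15) = 8.2. So Q = 32.8 and P = 104.6.
DWL is the triangle between Q = 32.8 and Q = 41: ½·(41 − 32.8)·(104.6 − 80) = 100.86.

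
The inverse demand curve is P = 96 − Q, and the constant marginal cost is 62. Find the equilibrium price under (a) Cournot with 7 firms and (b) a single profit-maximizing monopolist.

Cournot: P = 66.25; Monopoly: P = 79

In a 7-firm Cournot equilibrium, symmetry and the first-order condition give q = (96 − 62)/(8) = 4.25. So Q = 29.75 and P = 66.25.
The monopolist equates marginal revenue to marginal cost: 96 − 2Q = 62, so Q = 17. From demand, P = 79.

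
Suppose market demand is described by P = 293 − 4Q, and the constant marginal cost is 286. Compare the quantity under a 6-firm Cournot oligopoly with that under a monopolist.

In a 6-firm Cournot equilibrium, symmetry and the first-order condition give q = (293 − 286)/(28) = 0.25. So Q = 1.5 and P = 287.
Monopoly sets MR = MC: 293 − 8Q = 286 ⇒ Q = 0.875, P = 293 − 4·0.875 = 289.5.

Cournot: Q = 1.5; Monopoly: Q = 0.875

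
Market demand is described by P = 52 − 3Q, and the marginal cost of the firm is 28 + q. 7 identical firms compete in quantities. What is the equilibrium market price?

With 7 symmetric Cournot firms, each firm's FOC gives 52 − 24q = 28 + q, so q = 0.96, Q = 7·0.96 = 6.72, and P = 31.84.

P = 31.84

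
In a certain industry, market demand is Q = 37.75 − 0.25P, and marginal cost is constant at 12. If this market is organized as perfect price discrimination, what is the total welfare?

TS = 2415.125

Inverting demand: P = 151 − 4Q.
Under first-degree price discrimination the firm charges each unit its demand price and produces up to where P = MC, i.e. Q = 34.75. Consumer surplus is zero; producer surplus equals total surplus.
TS = 2415.125 (equal to competitive TS).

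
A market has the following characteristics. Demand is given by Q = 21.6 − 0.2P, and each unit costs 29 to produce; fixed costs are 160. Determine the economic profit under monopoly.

Inverting demand: P = 108 − 5Q.
Monopoly sets MR = MC: 108 − 10Q = 29 ⇒ Q = 7.9, P = 108 − 5·7.9 = 68.5.
Profit = (68.5 − 29)·7.9 − 160 = 152.05.

Profit = 152.05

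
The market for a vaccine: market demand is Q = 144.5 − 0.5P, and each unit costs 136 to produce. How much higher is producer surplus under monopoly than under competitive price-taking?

Inverting demand: P = 289 − 2Q.
Under competition P = MC = 136, so Q = (289 − 136)/2 = 76.5.
PS = (136 − 136)·76.5 = 0.
A monopolist chooses Q where MR = MC. MR = 289 − 4Q; setting this equal to 136 gives Q = 38.25 and P = 212.5.
PS = (212.5 − 136)·38.25 = 2926.125.
Change in producer surplus: 2926.125 − 0 = 2926.125.

Producer surplus rises by 2926.125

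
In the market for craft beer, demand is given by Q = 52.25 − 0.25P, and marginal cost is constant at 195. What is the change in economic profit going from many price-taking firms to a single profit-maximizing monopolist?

Inverting demand: P = 209 − 4Q.
Under competition P = MC = 195, so Q = (209 − 195)/4 = 3.5.
Profit = (195 − 195)·3.5 = 0.
Monopoly sets MR = MC: 209 − 8Q = 195 ⇒ Q = 1.75, P = 209 − 4·1.75 = 202.
Profit = (202 − 195)·1.75 = 12.25.
Change in economic profit: 12.25 − 0 = 12.25.

π rises by 12.25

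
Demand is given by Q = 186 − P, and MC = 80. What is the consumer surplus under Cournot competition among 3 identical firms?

Inverting demand: P = 186 − Q.
Cournot with 3 identical firms: the symmetric best-response condition is 186 − 4q = 80. Each firm produces q = 26.5, total output Q = 79.5, price P = 106.5.
CS = ½·(186 − 106.5)·79.5 = 3160.125.

CS = 3160.125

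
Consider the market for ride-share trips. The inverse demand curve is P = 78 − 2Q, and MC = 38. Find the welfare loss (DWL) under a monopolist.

DWL = 100

Competitive firms price at marginal cost: P = 38, giving Q = 20.
A monopolist chooses Q where MR = MC. MR = 78 − 4Q; setting this equal to 38 gives Q = 10 and P = 58.
DWL is the triangle between Q = 10 and Q = 20: ½·(20 − 10)·(58 − 38) = 100.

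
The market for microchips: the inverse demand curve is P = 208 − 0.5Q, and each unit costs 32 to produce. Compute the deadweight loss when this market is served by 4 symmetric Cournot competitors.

DWL = 1239.04

Competitive firms price at marginal cost: P = 32, giving Q = 352.
Cournot with 4 identical firms: the symmetric best-response condition is 208 − 2.5q = 32. Each firm produces q = 70.4, total output Q = 281.6, price P = 67.2.
DWL is the triangle between Q = 281.6 and Q = 352: ½·(352 − 281.6)·(67.2 − 32) = 1239.04.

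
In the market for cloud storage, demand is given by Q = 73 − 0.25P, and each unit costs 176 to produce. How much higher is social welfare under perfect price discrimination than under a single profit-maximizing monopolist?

Inverting demand: P = 292 − 4Q.
The monopolist equates marginal revenue to marginal cost: 292 − 8Q = 176, so Q = 14.5. From demand, P = 234.
CS = ½·(292 − 234)·14.5 = 420.5; PS = (234 − 176)·14.5 = 841; TS = 1261.5.
With perfect price discrimination, output is the efficient level Q = 29 (where demand meets MC), but every buyer pays their willingness to pay: CS = 0 and PS = total surplus.
TS = 1682 (equal to competitive TS).
Change in social welfare: 1682 − 1261.5 = 420.5.

Social welfare rises by 420.5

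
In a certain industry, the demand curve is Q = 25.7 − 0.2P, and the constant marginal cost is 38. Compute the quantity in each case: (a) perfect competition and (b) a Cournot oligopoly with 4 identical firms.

Inverting demand: P = 128.5 − 5Q.
Perfect competition: P = MC = 38, so 128.5 − 5Q = 38 and Q = 18.1.
With 4 symmetric Cournot firms, each firm's FOC gives 128.5 − 25q = 38, so q = 3.62, Q = 4·3.62 = 14.48, and P = 56.1.

Competition: Q = 18.1; Cournot: Q = 14.48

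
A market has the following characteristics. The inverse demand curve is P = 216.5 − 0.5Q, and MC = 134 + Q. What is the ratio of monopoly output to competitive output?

Q_m/Q_c = 0.75

The monopolist equates marginal revenue to marginal cost: 216.5 − Q = 134 + Q, so Q = 41.25. From demand, P = 195.875.
Under competition P = MC: 216.5 − 0.5Q = 134 + Q ⇒ Q = 55, P = 189.
Ratio Q_m/Q_c = 41.25/55 = 0.75.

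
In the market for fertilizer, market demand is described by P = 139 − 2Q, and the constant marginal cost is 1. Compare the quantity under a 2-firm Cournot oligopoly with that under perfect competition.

Cournot with 2 identical firms: the symmetric best-response condition is 139 − 6q = 1. Each firm produces q = 23, total output Q = 46, price P = 47.
Under competition P = MC = 1, so Q = (139 − 1)/2 = 69.

Cournot: Q = 46; Competition: Q = 69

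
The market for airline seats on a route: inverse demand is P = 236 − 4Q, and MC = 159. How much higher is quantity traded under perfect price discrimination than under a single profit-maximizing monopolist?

Q rises by 9.625

The monopolist equates marginal revenue to marginal cost: 236 − 8Q = 159, so Q = 9.625. From demand, P = 197.5.
A perfectly discriminating monopolist sells every unit with P(Q) ≥ MC(Q), so output equals the competitive quantity Q = 19.25. Each buyer pays their reservation price, so CS = 0 and the firm captures all surplus.
Change in quantity traded: 19.25 − 9.625 = 9.625.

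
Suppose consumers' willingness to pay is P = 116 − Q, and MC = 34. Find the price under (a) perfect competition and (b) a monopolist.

Perfect competition: P = MC = 34, so 116 − Q = 34 and Q = 82.
The monopolist equates marginal revenue to marginal cost: 116 − 2Q = 34, so Q = 41. From demand, P = 75.

Competition: P = 34; Monopoly: P = 75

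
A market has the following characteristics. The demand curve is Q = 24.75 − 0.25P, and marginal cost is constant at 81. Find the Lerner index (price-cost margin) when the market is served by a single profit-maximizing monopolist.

Inverting demand: P = 99 − 4Q.
A monopolist chooses Q where MR = MC. MR = 99 − 8Q; setting this equal to 81 gives Q = 2.25 and P = 90.
Lerner index = (P − MC)/P = (90 − 81)/90 = 0.1.

Lerner index = 0.1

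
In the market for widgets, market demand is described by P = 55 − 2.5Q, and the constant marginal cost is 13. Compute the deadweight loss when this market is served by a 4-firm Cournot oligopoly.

DWL = 14.112

Competitive firms price at marginal cost: P = 13, giving Q = 16.8.
With 4 symmetric Cournot firms, each firm's FOC gives 55 − 12.5q = 13, so q = 3.36, Q = 4·3.36 = 13.44, and P = 21.4.
DWL is the triangle between Q = 13.44 and Q = 16.8: ½·(16.8 − 13.44)·(21.4 − 13) = 14.112.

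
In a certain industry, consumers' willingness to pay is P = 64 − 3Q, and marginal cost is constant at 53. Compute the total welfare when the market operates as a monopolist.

The monopolist equates marginal revenue to marginal cost: 64 − 6Q = 53, so Q = 11/6. From demand, P = 58.5.
CS = ½·(64 − 58.5)·11/6 = 121/24; PS = (58.5 − 53)·11/6 = 121/12; TS = 15.125.

TS = 15.125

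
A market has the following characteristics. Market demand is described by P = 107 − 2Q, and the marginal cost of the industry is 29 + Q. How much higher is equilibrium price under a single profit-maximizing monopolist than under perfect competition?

Under competition P = MC: 107 − 2Q = 29 + Q ⇒ Q = 26, P = 55.
Monopoly sets MR = MC: 107 − 4Q = 29 + Q ⇒ Q = 15.6, P = 107 − 2·15.6 = 75.8.
Change in equilibrium price: 75.8 − 55 = 20.8.

Equilibrium price rises by 20.8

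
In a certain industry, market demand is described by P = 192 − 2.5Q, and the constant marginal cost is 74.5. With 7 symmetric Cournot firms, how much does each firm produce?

q_i = 5.875

With 7 symmetric Cournot firms, each firm's FOC gives 192 − 20q = 74.5, so q = 5.875, Q = 7·5.875 = 41.125, and P = 1427/16.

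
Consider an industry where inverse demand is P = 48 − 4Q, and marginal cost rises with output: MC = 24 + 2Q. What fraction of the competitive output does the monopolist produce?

A monopolist chooses Q where MR = MC. MR = 48 − 8Q; setting this equal to 24 + 2Q gives Q = 2.4 and P = 38.4.
Competitive equilibrium sets price equal to marginal cost: 48 − 4Q = 24 + 2Q, so Q = 4 and P = 32.
Ratio Q_m/Q_c = 2.4/4 = 0.6.

Q_m/Q_c = 0.6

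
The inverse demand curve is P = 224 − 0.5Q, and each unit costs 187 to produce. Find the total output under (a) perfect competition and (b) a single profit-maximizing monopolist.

Competition: Q = 74; Monopoly: Q = 37

Under competition P = MC = 187, so Q = (224 − 187)/0.5 = 74.
The monopolist equates marginal revenue to marginal cost: 224 − Q = 187, so Q = 37. From demand, P = 205.5.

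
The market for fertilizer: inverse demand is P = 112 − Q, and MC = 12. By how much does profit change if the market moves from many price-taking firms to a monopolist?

Profit rises by 2500

Competitive firms price at marginal cost: P = 12, giving Q = 100.
Profit = (12 − 12)·100 = 0.
The monopolist equates marginal revenue to marginal cost: 112 − 2Q = 12, so Q = 50. From demand, P = 62.
Profit = (62 − 12)·50 = 2500.
Change in profit: 2500 − 0 = 2500.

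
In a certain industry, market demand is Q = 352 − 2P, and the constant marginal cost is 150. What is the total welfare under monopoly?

TS = 507

Inverting demand: P = 176 − 0.5Q.
Monopoly sets MR = MC: 176 − Q = 150 ⇒ Q = 26, P = 176 − 0.5·26 = 163.
CS = ½·(176 − 163)·26 = 169; PS = (163 − 150)·26 = 338; TS = 507.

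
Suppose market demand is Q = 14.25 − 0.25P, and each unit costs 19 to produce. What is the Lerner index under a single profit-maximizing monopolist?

Inverting demand: P = 57 − 4Q.
A monopolist chooses Q where MR = MC. MR = 57 − 8Q; setting this equal to 19 gives Q = 4.75 and P = 38.
Lerner index = (P − MC)/P = (38 − 19)/38 = 0.5.

Lerner index = 0.5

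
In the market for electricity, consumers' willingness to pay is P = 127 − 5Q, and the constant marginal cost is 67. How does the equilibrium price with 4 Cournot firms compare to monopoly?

Cournot: P = 79; Monopoly: P = 97

With 4 symmetric Cournot firms, each firm's FOC gives 127 − 25q = 67, so q = 2.4, Q = 4·2.4 = 9.6, and P = 79.
The monopolist equates marginal revenue to marginal cost: 127 − 10Q = 67, so Q = 6. From demand, P = 97.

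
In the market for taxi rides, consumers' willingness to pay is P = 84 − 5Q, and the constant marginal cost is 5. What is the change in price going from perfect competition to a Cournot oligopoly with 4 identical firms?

P rises by 15.8

Competitive firms price at marginal cost: P = 5, giving Q = 15.8.
With 4 symmetric Cournot firms, each firm's FOC gives 84 − 25q = 5, so q = 3.16, Q = 4·3.16 = 12.64, and P = 20.8.
Change in price: 20.8 − 5 = 15.8.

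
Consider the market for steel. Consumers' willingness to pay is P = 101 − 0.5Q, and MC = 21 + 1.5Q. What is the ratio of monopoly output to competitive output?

Monopoly sets MR = MC: 101 − Q = 21 + 1.5Q ⇒ Q = 32, P = 101 − 0.5·32 = 85.
Under competition P = MC: 101 − 0.5Q = 21 + 1.5Q ⇒ Q = 40, P = 81.
Ratio Q_m/Q_c = 32/40 = 0.8.

Q_m/Q_c = 0.8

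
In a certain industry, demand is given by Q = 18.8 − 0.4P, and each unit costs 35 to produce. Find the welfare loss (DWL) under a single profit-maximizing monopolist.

Inverting demand: P = 47 − 2.5Q.
Under competition P = MC = 35, so Q = (47 − 35)/2.5 = 4.8.
The monopolist equates marginal revenue to marginal cost: 47 − 5Q = 35, so Q = 2.4. From demand, P = 41.
DWL is the triangle between Q = 2.4 and Q = 4.8: ½·(4.8 − 2.4)·(41 − 35) = 7.2.

DWL = 7.2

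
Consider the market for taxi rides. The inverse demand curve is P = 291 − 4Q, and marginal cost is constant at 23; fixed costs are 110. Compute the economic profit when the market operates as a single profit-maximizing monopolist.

Monopoly sets MR = MC: 291 − 8Q = 23 ⇒ Q = 33.5, P = 291 − 4·33.5 = 157.
Profit = (157 − 23)·33.5 − 110 = 4379.

Profit = 4379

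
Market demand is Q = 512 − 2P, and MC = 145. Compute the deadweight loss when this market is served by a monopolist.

Inverting demand: P = 256 − 0.5Q.
Under competition P = MC = 145, so Q = (256 − 145)/0.5 = 222.
Monopoly sets MR = MC: 256 − Q = 145 ⇒ Q = 111, P = 256 − 0.5·111 = 200.5.
DWL is the triangle between Q = 111 and Q = 222: ½·(222 − 111)·(200.5 − 145) = 3080.25.

DWL = 3080.25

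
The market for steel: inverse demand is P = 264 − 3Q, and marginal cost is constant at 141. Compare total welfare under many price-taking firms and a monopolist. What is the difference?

Competitive firms price at marginal cost: P = 141, giving Q = 41.
CS = ½·(264 − 141)·41 = 2521.5; PS = (141 − 141)·41 = 0; TS = 2521.5.
Monopoly sets MR = MC: 264 − 6Q = 141 ⇒ Q = 20.5, P = 264 − 3·20.5 = 202.5.
CS = ½·(264 − 202.5)·20.5 = 630.375; PS = (202.5 − 141)·20.5 = 1260.75; TS = 1891.125.
Change in total welfare: 1891.125 − 2521.5 = −630.375.

TS falls by 630.375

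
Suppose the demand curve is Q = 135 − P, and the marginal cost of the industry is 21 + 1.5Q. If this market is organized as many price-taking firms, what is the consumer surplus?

CS = 1039.68

Inverting demand: P = 135 − Q.
Competitive equilibrium sets price equal to marginal cost: 135 − Q = 21 + 1.5Q, so Q = 45.6 and P = 89.4.
CS = ½·(135 − 89.4)·45.6 = 1039.68.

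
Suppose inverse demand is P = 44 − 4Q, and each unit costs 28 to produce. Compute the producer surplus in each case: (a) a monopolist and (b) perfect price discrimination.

Monopoly sets MR = MC: 44 − 8Q = 28 ⇒ Q = 2, P = 44 − 4·2 = 36.
PS = (36 − 28)·2 = 16.
With perfect price discrimination, output is the efficient level Q = 4 (where demand meets MC), but every buyer pays their willingness to pay: CS = 0 and PS = total surplus.
PS = ½·(44 − 28)·4 = 32.

Monopoly: PS = 16; Perfect PD: PS = 32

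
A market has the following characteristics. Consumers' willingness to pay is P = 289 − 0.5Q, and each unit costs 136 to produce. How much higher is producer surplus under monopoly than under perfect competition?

PS rises by 11704.5

Under competition P = MC = 136, so Q = (289 − 136)/0.5 = 306.
PS = (136 − 136)·306 = 0.
Monopoly sets MR = MC: 289 − Q = 136 ⇒ Q = 153, P = 289 − 0.5·153 = 212.5.
PS = (212.5 − 136)·153 = 11704.5.
Change in producer surplus: 11704.5 − 0 = 11704.5.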